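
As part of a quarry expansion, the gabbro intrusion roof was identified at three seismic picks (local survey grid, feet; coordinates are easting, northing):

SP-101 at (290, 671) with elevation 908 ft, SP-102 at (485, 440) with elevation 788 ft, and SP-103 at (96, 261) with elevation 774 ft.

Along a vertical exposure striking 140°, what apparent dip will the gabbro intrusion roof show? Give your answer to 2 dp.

Two edge vectors: SP-101→SP-102 = (195, -231, -120), SP-101→SP-103 = (-194, -410, -134).
Normal n = (SP-101→SP-102) × (SP-101→SP-103) = (-18246, 49410, -124764).
So ∂z/∂easting = −n_x/n_z = −0.14624 and ∂z/∂northing = −n_y/n_z = 0.39603.
Unit vector along 140° is (sin 140°, cos 140°) = (0.6428, -0.7660).
Slope in that direction = a·(0.6428) + b·(-0.7660) = −0.39738.
Apparent dip = arctan|0.39738| = 21.67° (true dip is 22.9°, so apparent ≤ true as expected).

21.67°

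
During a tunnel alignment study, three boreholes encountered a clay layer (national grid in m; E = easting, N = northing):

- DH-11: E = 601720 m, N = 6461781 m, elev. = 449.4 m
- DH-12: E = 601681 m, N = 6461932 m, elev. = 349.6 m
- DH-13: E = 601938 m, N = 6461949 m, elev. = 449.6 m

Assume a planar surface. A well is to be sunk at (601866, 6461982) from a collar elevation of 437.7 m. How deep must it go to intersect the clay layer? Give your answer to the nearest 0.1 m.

Let the plane be z = a·E + b·N + c.
DH-12−DH-11: −39a + 151b = −99.8;  DH-13−DH-11: 218a + 168b = 0.2.
Solving gives a = 0.425553585, b = −0.551015961.
Then c = 449.4 − a·601720 − b·6461781 = 3304929.77.
At (601866, 6461982): z_contact = 256126.23 − 3560655.22 + 3304929.77 = 400.78 m.
Depth below ground = 437.7 − 400.78 = 36.9 m.

36.9 m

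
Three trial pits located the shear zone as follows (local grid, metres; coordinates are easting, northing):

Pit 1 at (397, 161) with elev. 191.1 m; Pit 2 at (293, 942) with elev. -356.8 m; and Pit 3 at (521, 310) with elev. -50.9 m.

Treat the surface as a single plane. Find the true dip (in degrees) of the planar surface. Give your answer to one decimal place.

Let the plane be z = a·easting + b·northing + c.
Pit 2−Pit 1: −104a + 781b = −547.9;  Pit 3−Pit 1: 124a + 149b = −242.
Solving gives a = −0.95571, b = −0.82880.
Gradient magnitude |∇z| = √(a² + b²) = √(0.91339 + 0.68691) = 1.26503.
True dip = arctan(1.26503) = 51.7°, dipping toward NE (azimuth ≈ 049°).

51.7°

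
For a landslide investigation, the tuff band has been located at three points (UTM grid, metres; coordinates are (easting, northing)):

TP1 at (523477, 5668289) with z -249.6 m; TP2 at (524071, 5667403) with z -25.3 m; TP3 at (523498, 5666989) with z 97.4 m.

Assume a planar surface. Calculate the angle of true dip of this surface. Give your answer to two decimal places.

15.01°

Two edge vectors: TP1→TP2 = (594, -886, 224.3), TP1→TP3 = (21, -1300, 347).
Normal n = (TP1→TP2) × (TP1→TP3) = (-15852, -201407.7, -753594).
So ∂z/∂E = −n_x/n_z = −0.02104 and ∂z/∂N = −n_y/n_z = −0.26726.
Gradient magnitude |∇z| = √(a² + b²) = √(0.00044 + 0.07143) = 0.26809.
True dip = arctan(0.26809) = 15.01°, dipping toward N (azimuth ≈ 005°).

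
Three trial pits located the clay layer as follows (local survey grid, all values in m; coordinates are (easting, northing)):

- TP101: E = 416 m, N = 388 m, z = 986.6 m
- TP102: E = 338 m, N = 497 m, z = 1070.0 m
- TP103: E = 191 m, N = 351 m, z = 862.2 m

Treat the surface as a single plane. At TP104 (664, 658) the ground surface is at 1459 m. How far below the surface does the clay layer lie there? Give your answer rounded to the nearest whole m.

97 m

Let the plane be z = a·E + b·N + c.
TP102−TP101: −78a + 109b = 83.4;  TP103−TP101: −225a − 37b = −124.4.
Solving gives a = 0.38210, b = 1.03857.
Then c = 986.6 − a·416 − b·388 = 424.68.
At (664, 658): z_contact = 253.7 + 683.4 + 424.68 = 1361.8 m.
Depth below ground = 1459 − 1361.8 = 97 m.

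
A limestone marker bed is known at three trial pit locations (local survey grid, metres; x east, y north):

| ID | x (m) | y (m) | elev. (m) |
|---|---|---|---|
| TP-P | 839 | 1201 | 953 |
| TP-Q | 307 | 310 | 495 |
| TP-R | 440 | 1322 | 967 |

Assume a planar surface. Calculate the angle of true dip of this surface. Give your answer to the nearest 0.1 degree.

24.9°

Let the plane be z = a·x + b·y + c.
TP-Q−TP-P: −532a − 891b = −458;  TP-R−TP-P: −399a + 121b = 14.
Solving gives a = 0.10228, b = 0.45296.
Gradient magnitude |∇z| = √(a² + b²) = √(0.01046 + 0.20517) = 0.46436.
True dip = arctan(0.46436) = 24.9°, dipping toward SSW (azimuth ≈ 193°).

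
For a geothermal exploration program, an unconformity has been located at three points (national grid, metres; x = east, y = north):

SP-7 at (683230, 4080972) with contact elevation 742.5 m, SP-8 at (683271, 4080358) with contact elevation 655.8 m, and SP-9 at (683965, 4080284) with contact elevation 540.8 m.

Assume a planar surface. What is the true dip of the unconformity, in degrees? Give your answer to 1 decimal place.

11.3°

Let the plane be z = a·x + b·y + c.
SP-8−SP-7: 41a − 614b = −86.7;  SP-9−SP-7: 735a − 688b = −201.7.
Solving gives a = −0.15173, b = 0.13107.
Gradient magnitude |∇z| = √(a² + b²) = √(0.02302 + 0.01718) = 0.20050.
True dip = arctan(0.20050) = 11.3°, dipping toward SE (azimuth ≈ 131°).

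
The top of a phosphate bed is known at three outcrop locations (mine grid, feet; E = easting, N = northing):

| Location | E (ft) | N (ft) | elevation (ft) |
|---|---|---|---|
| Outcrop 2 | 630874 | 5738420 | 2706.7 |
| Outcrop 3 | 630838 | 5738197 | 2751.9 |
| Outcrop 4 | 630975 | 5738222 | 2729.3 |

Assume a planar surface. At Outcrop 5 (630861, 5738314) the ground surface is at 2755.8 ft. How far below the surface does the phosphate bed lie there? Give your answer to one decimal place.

Let the plane be z = a·E + b·N + c.
Outcrop 3−Outcrop 2: −36a − 223b = 45.2;  Outcrop 4−Outcrop 2: 101a − 198b = 22.6.
Solving gives a = −0.131860646, b = −0.181403663.
Then c = 2706.7 − a·630874 − b·5738420 = 1126864.56.
At (630861, 5738314): z_contact = −83185.74 − 1040951.18 + 1126864.56 = 2727.64 ft.
Depth below ground = 2755.8 − 2727.64 = 28.2 ft.

28.2 ft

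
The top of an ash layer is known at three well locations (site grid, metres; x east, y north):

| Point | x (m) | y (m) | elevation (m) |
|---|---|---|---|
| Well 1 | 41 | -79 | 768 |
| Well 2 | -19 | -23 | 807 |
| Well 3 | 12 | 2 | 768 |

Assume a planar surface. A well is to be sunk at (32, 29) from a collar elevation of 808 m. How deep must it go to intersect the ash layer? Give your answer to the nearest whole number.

Let the plane be z = a·x + b·y + c.
Well 2−Well 1: −60a + 56b = 39;  Well 3−Well 1: −29a + 81b = 0.
Solving gives a = −0.97621, b = −0.34951.
Then c = 768 − a·41 − b·-79 = 780.41.
At (32, 29): z_contact = −31.2 − 10.1 + 780.41 = 739.0 m.
Depth below ground = 808 − 739.0 = 69 m.

69 m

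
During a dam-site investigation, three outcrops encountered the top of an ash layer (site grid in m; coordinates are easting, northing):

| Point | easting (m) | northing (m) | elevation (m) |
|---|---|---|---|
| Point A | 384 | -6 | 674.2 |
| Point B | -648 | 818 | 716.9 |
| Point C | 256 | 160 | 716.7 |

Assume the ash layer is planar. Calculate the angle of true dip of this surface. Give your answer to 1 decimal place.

Let the plane be z = a·easting + b·northing + c.
Point B−Point A: −1032a + 824b = 42.7;  Point C−Point A: −128a + 166b = 42.5.
Solving gives a = 0.42424, b = 0.58315.
Gradient magnitude |∇z| = √(a² + b²) = √(0.17998 + 0.34006) = 0.72114.
True dip = arctan(0.72114) = 35.8°, dipping toward SW (azimuth ≈ 216°).

35.8°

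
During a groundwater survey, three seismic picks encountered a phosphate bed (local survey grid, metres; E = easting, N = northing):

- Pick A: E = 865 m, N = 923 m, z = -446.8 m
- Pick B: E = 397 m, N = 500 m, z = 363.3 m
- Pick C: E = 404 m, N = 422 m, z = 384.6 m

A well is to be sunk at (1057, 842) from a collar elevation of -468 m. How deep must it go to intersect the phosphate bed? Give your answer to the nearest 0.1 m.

210.3 m

Two edge vectors: Pick A→Pick B = (-468, -423, 810.1), Pick A→Pick C = (-461, -501, 831.4).
Normal n = (Pick A→Pick B) × (Pick A→Pick C) = (54177.9, 15639.1, 39465).
So ∂z/∂E = −n_x/n_z = −1.372809 and ∂z/∂N = −n_y/n_z = −0.396278.
Intercept c from Pick A: -446.8 + 1187.48 + 365.76 = 1106.44.
At (1057, 842): z_contact = −1451.06 − 333.67 + 1106.44 = -678.28 m.
Depth below ground = -468 − (-678.28) = 210.3 m.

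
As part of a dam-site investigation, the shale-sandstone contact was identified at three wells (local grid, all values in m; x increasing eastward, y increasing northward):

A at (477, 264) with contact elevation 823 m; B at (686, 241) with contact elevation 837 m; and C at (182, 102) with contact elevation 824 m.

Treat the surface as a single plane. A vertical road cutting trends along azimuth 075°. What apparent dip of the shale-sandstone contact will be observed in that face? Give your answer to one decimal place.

Let the plane be z = a·x + b·y + c.
B−A: 209a − 23b = 14;  C−A: −295a − 162b = 1.
Solving gives a = 0.05524, b = −0.10676.
Unit vector along 075° is (sin 75°, cos 75°) = (0.9659, 0.2588).
Slope in that direction = a·(0.9659) + b·(0.2588) = 0.02572.
Apparent dip = arctan|0.02572| = 1.5° (true dip is 6.9°, so apparent ≤ true as expected).

1.5°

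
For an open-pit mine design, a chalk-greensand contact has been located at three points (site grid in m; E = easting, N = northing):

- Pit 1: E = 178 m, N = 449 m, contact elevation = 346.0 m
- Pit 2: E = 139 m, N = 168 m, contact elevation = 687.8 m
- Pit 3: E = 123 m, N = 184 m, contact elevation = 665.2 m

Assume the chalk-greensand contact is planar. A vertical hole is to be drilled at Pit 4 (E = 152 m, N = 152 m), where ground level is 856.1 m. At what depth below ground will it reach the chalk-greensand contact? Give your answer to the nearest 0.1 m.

Two edge vectors: Pit 1→Pit 2 = (-39, -281, 341.8), Pit 1→Pit 3 = (-55, -265, 319.2).
Normal n = (Pit 1→Pit 2) × (Pit 1→Pit 3) = (881.8, -6350.2, -5120).
So ∂z/∂E = −n_x/n_z = 0.17223 and ∂z/∂N = −n_y/n_z = −1.24027.
Intercept c from Pit 1: 346 − 30.66 + 556.88 = 872.23.
At (152, 152): z_contact = 26.18 − 188.52 + 872.23 = 709.88 m.
Depth below ground = 856.1 − 709.88 = 146.2 m.

146.2 m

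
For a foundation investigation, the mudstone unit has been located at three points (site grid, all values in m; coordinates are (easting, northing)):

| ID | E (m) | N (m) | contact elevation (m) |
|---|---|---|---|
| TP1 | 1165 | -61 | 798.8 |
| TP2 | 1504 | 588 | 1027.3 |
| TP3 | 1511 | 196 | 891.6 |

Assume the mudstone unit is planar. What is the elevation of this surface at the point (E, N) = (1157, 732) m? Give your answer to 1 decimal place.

Let the plane be z = a·E + b·N + c.
TP2−TP1: 339a + 649b = 228.5;  TP3−TP1: 346a + 257b = 92.8.
Solving gives a = 0.010934, b = 0.346369.
Then c = 798.8 − a·1165 − b·-61 = 807.19.
At (1157, 732): z = 12.7 + 253.5 + 807.19 = 1073.4 m.

1073.4 m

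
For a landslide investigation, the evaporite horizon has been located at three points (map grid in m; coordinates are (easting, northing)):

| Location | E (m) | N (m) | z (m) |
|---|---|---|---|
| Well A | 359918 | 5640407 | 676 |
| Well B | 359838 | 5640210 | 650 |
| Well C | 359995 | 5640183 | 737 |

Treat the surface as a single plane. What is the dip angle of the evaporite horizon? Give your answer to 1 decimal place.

Let the plane be z = a·E + b·N + c.
Well B−Well A: −80a − 197b = −26;  Well C−Well A: 77a − 224b = 61.
Solving gives a = 0.53918, b = −0.08698.
Gradient magnitude |∇z| = √(a² + b²) = √(0.29072 + 0.00757) = 0.54615.
True dip = arctan(0.54615) = 28.6°, dipping toward W (azimuth ≈ 279°).

28.6°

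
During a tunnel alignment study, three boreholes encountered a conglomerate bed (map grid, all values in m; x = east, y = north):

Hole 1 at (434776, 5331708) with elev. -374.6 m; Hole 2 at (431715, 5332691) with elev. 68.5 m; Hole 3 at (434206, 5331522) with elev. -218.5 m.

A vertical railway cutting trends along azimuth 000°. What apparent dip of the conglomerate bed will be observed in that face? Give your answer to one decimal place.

11.3°

Let the plane be z = a·x + b·y + c.
Hole 2−Hole 1: −3061a + 983b = 443.1;  Hole 3−Hole 1: −570a − 186b = 156.1.
Solving gives a = −0.20879, b = −0.19940.
Unit vector along 000° is (sin 0°, cos 0°) = (0.0000, 1.0000).
Slope in that direction = a·(0.0000) + b·(1.0000) = −0.19940.
Apparent dip = arctan|0.19940| = 11.3° (true dip is 16.1°, so apparent ≤ true as expected).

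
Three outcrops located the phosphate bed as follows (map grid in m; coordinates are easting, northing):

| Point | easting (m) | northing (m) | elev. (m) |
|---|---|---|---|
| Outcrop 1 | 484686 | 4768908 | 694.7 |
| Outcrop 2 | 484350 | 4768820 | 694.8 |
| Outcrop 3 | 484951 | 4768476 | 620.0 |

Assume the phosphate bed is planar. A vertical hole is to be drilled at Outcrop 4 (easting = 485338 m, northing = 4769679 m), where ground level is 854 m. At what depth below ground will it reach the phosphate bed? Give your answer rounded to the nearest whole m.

70 m

Two edge vectors: Outcrop 1→Outcrop 2 = (-336, -88, 0.1), Outcrop 1→Outcrop 3 = (265, -432, -74.7).
Normal n = (Outcrop 1→Outcrop 2) × (Outcrop 1→Outcrop 3) = (6616.8, -25072.7, 168472).
So ∂z/∂easting = −n_x/n_z = −0.03927537 and ∂z/∂northing = −n_y/n_z = 0.14882414.
Intercept c from Outcrop 1: 694.7 + 19036.22 − 709728.62 = −689997.70.
At (485338, 4769679): z_contact = −19061.8 + 709843.4 − 689997.70 = 783.8 m.
Depth below ground = 854 − 783.8 = 70 m.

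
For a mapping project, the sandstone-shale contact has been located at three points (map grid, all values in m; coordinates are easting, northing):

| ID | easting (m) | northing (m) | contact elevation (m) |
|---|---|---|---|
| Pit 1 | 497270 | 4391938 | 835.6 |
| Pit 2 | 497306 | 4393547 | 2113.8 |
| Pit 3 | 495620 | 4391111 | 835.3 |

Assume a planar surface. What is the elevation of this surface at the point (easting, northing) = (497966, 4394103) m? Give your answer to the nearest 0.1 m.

2294.8 m

Two edge vectors: Pit 1→Pit 2 = (36, 1609, 1278.2), Pit 1→Pit 3 = (-1650, -827, -0.3).
Normal n = (Pit 1→Pit 2) × (Pit 1→Pit 3) = (1056588.7, -2109019.2, 2625078).
So ∂z/∂easting = −n_x/n_z = −0.402498021 and ∂z/∂northing = −n_y/n_z = 0.803412013.
Intercept c from Pit 1: 835.6 + 200150.19 − 3528535.75 = −3327549.96.
At (497966, 4394103): z = −200430.3 + 3530275.1 − 3327549.96 = 2294.8 m.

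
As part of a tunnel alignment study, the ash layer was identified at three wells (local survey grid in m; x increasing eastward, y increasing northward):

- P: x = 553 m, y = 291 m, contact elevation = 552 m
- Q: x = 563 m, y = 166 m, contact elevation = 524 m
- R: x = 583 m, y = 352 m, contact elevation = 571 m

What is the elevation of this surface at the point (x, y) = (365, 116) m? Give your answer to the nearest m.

Two edge vectors: P→Q = (10, -125, -28), P→R = (30, 61, 19).
Normal n = (P→Q) × (P→R) = (-667, -1030, 4360).
So ∂z/∂x = −n_x/n_z = 0.15298 and ∂z/∂y = −n_y/n_z = 0.23624.
Intercept c from P: 552 − 84.60 − 68.75 = 398.66.
At (365, 116): z = 55.8 + 27.4 + 398.66 = 481.9 m.

482 m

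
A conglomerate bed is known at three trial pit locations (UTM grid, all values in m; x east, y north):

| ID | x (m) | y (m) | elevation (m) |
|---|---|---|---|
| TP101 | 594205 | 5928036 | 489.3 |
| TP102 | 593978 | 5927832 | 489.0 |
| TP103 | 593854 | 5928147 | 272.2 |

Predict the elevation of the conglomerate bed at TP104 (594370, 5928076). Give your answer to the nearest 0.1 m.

544.5 m

Two edge vectors: TP101→TP102 = (-227, -204, -0.3), TP101→TP103 = (-351, 111, -217.1).
Normal n = (TP101→TP102) × (TP101→TP103) = (44321.7, -49176.4, -96801).
So ∂z/∂x = −n_x/n_z = 0.457864072 and ∂z/∂y = −n_y/n_z = −0.508015413.
Intercept c from TP101: 489.3 − 272065.12 + 3011533.66 = 2739957.84.
At (594370, 5928076): z = 272140.7 − 3011554.0 + 2739957.84 = 544.5 m.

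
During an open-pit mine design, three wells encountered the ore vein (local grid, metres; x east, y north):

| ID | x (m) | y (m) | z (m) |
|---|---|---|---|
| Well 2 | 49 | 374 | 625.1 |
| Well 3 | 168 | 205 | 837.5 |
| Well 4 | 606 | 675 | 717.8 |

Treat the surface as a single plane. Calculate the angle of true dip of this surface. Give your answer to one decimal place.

Let the plane be z = a·x + b·y + c.
Well 3−Well 2: 119a − 169b = 212.4;  Well 4−Well 2: 557a + 301b = 92.7.
Solving gives a = 0.61252, b = −0.82550.
Gradient magnitude |∇z| = √(a² + b²) = √(0.37519 + 0.68145) = 1.02793.
True dip = arctan(1.02793) = 45.8°, dipping toward NW (azimuth ≈ 323°).

45.8°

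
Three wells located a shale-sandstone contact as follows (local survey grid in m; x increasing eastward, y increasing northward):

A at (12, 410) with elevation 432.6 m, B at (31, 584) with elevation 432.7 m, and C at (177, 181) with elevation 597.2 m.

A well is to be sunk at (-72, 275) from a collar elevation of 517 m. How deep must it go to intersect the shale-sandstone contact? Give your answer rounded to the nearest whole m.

145 m

Let the plane be z = a·x + b·y + c.
B−A: 19a + 174b = 0.1;  C−A: 165a − 229b = 164.6.
Solving gives a = 0.86698, b = −0.09410.
Then c = 432.6 − a·12 − b·410 = 460.78.
At (-72, 275): z_contact = −62.4 − 25.9 + 460.78 = 372.5 m.
Depth below ground = 517 − 372.5 = 145 m.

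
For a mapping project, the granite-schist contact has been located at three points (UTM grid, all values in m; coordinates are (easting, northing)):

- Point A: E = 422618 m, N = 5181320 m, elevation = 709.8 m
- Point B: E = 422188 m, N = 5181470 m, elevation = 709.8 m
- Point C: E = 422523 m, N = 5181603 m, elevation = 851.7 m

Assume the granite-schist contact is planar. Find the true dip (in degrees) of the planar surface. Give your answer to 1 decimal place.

Let the plane be z = a·E + b·N + c.
Point B−Point A: −430a + 150b = 0;  Point C−Point A: −95a + 283b = 141.9.
Solving gives a = 0.19811, b = 0.56792.
Gradient magnitude |∇z| = √(a² + b²) = √(0.03925 + 0.32253) = 0.60148.
True dip = arctan(0.60148) = 31.0°, dipping toward SSW (azimuth ≈ 199°).

31.0°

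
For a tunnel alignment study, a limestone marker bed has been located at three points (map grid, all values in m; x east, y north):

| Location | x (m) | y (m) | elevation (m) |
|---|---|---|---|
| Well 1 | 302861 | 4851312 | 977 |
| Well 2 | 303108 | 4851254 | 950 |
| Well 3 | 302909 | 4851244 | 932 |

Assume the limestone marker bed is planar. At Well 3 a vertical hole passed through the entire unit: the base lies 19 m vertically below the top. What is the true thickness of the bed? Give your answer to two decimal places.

15.54 m

Let the plane be z = a·x + b·y + c.
Well 2−Well 1: 247a − 58b = −27;  Well 3−Well 1: 48a − 68b = −45.
Solving gives a = 0.05524, b = 0.70076.
|∇z| = √(a²+b²) = 0.70293, so dip δ = arctan(0.70293) = 35.10°.
True thickness = vertical thickness × cos δ = 19 × cos 35.10° = 15.54 m.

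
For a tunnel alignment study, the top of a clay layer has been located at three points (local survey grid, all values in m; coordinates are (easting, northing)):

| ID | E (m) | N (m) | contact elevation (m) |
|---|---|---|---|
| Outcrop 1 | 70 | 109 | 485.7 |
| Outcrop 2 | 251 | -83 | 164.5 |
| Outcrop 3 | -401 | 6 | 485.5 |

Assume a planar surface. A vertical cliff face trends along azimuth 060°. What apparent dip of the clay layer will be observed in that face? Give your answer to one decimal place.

Let the plane be z = a·E + b·N + c.
Outcrop 2−Outcrop 1: 181a − 192b = −321.2;  Outcrop 3−Outcrop 1: −471a − 103b = −0.2.
Solving gives a = −0.30296, b = 1.38732.
Unit vector along 060° is (sin 60°, cos 60°) = (0.8660, 0.5000).
Slope in that direction = a·(0.8660) + b·(0.5000) = 0.43129.
Apparent dip = arctan|0.43129| = 23.3° (true dip is 54.8°, so apparent ≤ true as expected).

23.3°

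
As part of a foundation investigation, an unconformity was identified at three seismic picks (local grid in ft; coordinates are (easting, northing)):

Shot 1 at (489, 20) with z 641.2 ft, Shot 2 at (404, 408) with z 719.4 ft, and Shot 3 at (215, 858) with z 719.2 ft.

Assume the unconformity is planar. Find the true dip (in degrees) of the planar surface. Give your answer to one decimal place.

47.5°

Two edge vectors: Shot 1→Shot 2 = (-85, 388, 78.2), Shot 1→Shot 3 = (-274, 838, 78).
Normal n = (Shot 1→Shot 2) × (Shot 1→Shot 3) = (-35267.6, -14796.8, 35082).
So ∂z/∂E = −n_x/n_z = 1.00529 and ∂z/∂N = −n_y/n_z = 0.42178.
Gradient magnitude |∇z| = √(a² + b²) = √(1.01061 + 0.17790) = 1.09019.
True dip = arctan(1.09019) = 47.5°, dipping toward WSW (azimuth ≈ 247°).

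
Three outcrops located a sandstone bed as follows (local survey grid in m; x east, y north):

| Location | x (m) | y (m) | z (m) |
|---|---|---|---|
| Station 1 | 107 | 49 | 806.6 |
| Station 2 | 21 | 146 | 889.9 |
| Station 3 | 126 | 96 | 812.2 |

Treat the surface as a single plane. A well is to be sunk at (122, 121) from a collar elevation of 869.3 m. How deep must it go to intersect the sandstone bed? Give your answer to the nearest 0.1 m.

46.0 m

Two edge vectors: Station 1→Station 2 = (-86, 97, 83.3), Station 1→Station 3 = (19, 47, 5.6).
Normal n = (Station 1→Station 2) × (Station 1→Station 3) = (-3371.9, 2064.3, -5885).
So ∂z/∂x = −n_x/n_z = −0.57297 and ∂z/∂y = −n_y/n_z = 0.35077.
Intercept c from Station 1: 806.6 + 61.31 − 17.19 = 850.72.
At (122, 121): z_contact = −69.90 + 42.44 + 850.72 = 823.26 m.
Depth below ground = 869.3 − 823.26 = 46.0 m.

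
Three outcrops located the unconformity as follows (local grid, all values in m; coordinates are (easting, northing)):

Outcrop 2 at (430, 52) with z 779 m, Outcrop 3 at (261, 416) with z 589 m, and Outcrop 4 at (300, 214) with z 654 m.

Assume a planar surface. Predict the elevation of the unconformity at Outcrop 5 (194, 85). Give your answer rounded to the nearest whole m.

599 m

Two edge vectors: Outcrop 2→Outcrop 3 = (-169, 364, -190), Outcrop 2→Outcrop 4 = (-130, 162, -125).
Normal n = (Outcrop 2→Outcrop 3) × (Outcrop 2→Outcrop 4) = (-14720, 3575, 19942).
So ∂z/∂E = −n_x/n_z = 0.73814 and ∂z/∂N = −n_y/n_z = −0.17927.
Intercept c from Outcrop 2: 779 − 317.40 + 9.32 = 470.92.
At (194, 85): z = 143.2 − 15.2 + 470.92 = 598.9 m.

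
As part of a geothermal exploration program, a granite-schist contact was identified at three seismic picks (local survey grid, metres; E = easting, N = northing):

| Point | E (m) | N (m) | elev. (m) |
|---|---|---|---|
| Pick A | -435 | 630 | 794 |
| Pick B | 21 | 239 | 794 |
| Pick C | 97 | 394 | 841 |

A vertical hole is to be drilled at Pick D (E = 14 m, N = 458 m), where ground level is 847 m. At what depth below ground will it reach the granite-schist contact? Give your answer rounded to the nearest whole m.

Let the plane be z = a·E + b·N + c.
Pick B−Pick A: 456a − 391b = 0;  Pick C−Pick A: 532a − 236b = 47.
Solving gives a = 0.18305, b = 0.21347.
Then c = 794 − a·-435 − b·630 = 739.14.
At (14, 458): z_contact = 2.6 + 97.8 + 739.14 = 839.5 m.
Depth below ground = 847 − 839.5 = 8 m.

8 m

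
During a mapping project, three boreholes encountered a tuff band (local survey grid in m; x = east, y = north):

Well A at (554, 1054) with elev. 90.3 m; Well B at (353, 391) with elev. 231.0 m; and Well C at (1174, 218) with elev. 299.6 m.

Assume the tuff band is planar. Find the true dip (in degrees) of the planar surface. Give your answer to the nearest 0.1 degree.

12.7°

Let the plane be z = a·x + b·y + c.
Well B−Well A: −201a − 663b = 140.7;  Well C−Well A: 620a − 836b = 209.3.
Solving gives a = 0.03651, b = −0.22328.
Gradient magnitude |∇z| = √(a² + b²) = √(0.00133 + 0.04986) = 0.22625.
True dip = arctan(0.22625) = 12.7°, dipping toward N (azimuth ≈ 351°).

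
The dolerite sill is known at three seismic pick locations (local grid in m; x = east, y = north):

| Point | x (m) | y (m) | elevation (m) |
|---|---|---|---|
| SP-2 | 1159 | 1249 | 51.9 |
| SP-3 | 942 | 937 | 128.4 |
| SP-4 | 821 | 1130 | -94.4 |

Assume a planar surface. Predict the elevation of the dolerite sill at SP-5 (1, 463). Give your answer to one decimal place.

Let the plane be z = a·x + b·y + c.
SP-3−SP-2: −217a − 312b = 76.5;  SP-4−SP-2: −338a − 119b = −146.3.
Solving gives a = 0.687518, b = −0.723370.
Then c = 51.9 − a·1159 − b·1249 = 158.56.
At (1, 463): z = 0.7 − 334.9 + 158.56 = -175.7 m.

-175.7 m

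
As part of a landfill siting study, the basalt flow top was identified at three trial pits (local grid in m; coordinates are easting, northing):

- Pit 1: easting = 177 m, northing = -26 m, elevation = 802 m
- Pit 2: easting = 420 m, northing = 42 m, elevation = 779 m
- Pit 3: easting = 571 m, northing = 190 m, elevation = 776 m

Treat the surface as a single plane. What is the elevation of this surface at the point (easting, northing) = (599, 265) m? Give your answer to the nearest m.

781 m

Two edge vectors: Pit 1→Pit 2 = (243, 68, -23), Pit 1→Pit 3 = (394, 216, -26).
Normal n = (Pit 1→Pit 2) × (Pit 1→Pit 3) = (3200, -2744, 25696).
So ∂z/∂easting = −n_x/n_z = −0.12453 and ∂z/∂northing = −n_y/n_z = 0.10679.
Intercept c from Pit 1: 802 + 22.04 + 2.78 = 826.82.
At (599, 265): z = −74.6 + 28.3 + 826.82 = 780.5 m.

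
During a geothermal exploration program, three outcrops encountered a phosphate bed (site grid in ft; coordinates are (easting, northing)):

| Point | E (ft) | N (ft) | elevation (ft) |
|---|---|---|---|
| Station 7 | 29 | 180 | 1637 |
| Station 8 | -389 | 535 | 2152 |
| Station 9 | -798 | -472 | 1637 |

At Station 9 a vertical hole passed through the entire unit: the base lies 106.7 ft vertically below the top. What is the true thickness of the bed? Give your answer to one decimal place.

77.0 ft

Two edge vectors: Station 7→Station 8 = (-418, 355, 515), Station 7→Station 9 = (-827, -652, 0).
Normal n = (Station 7→Station 8) × (Station 7→Station 9) = (335780, -425905, 566121).
So ∂z/∂E = −n_x/n_z = −0.59312 and ∂z/∂N = −n_y/n_z = 0.75232.
|∇z| = √(a²+b²) = 0.95801, so dip δ = arctan(0.95801) = 43.77°.
True thickness = vertical thickness × cos δ = 106.7 × cos 43.77° = 77.0 ft.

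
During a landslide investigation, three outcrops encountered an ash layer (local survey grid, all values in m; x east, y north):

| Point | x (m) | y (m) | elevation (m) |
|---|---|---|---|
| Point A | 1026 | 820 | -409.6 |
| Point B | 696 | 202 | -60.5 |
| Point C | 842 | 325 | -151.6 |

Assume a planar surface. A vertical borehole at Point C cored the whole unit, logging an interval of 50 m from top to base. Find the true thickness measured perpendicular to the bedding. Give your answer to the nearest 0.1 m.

44.7 m

Let the plane be z = a·x + b·y + c.
Point B−Point A: −330a − 618b = 349.1;  Point C−Point A: −184a − 495b = 258.
Solving gives a = −0.26916, b = −0.42116.
|∇z| = √(a²+b²) = 0.49982, so dip δ = arctan(0.49982) = 26.56°.
True thickness = vertical thickness × cos δ = 50 × cos 26.56° = 44.7 m.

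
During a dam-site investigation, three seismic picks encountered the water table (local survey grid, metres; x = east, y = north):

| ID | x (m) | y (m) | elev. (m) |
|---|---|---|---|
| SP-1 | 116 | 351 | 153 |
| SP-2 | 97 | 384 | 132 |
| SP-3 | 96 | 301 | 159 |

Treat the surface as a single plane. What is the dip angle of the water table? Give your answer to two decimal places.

31.99°

Let the plane be z = a·x + b·y + c.
SP-2−SP-1: −19a + 33b = −21;  SP-3−SP-1: −20a − 50b = 6.
Solving gives a = 0.52919, b = −0.33168.
Gradient magnitude |∇z| = √(a² + b²) = √(0.28004 + 0.11001) = 0.62454.
True dip = arctan(0.62454) = 31.99°, dipping toward WNW (azimuth ≈ 302°).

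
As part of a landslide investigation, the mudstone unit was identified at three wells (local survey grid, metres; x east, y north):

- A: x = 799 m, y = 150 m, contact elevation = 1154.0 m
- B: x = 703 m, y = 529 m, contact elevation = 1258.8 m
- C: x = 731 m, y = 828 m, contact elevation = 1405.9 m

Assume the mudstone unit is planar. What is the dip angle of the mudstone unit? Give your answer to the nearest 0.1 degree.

Let the plane be z = a·x + b·y + c.
B−A: −96a + 379b = 104.8;  C−A: −68a + 678b = 251.9.
Solving gives a = 0.62101, b = 0.43382.
Gradient magnitude |∇z| = √(a² + b²) = √(0.38566 + 0.18820) = 0.75753.
True dip = arctan(0.75753) = 37.1°, dipping toward SW (azimuth ≈ 235°).

37.1°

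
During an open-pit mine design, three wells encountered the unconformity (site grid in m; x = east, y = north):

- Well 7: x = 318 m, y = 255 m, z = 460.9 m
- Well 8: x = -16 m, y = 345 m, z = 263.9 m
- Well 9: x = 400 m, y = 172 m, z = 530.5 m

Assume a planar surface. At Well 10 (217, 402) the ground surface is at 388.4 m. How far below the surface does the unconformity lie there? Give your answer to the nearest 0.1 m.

Let the plane be z = a·x + b·y + c.
Well 8−Well 7: −334a + 90b = −197;  Well 9−Well 7: 82a − 83b = 69.6.
Solving gives a = 0.49587, b = −0.34866.
Then c = 460.9 − a·318 − b·255 = 392.12.
At (217, 402): z_contact = 107.60 − 140.16 + 392.12 = 359.56 m.
Depth below ground = 388.4 − 359.56 = 28.8 m.

28.8 m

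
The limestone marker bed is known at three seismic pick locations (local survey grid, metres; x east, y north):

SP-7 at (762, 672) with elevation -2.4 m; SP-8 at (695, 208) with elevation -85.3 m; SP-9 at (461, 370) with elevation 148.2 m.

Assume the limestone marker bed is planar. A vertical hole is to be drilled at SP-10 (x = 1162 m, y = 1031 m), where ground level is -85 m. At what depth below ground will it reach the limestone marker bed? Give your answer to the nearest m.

130 m

Let the plane be z = a·x + b·y + c.
SP-8−SP-7: −67a − 464b = −82.9;  SP-9−SP-7: −301a − 302b = 150.6.
Solving gives a = −0.79473, b = 0.29342.
Then c = -2.4 − a·762 − b·672 = 406.00.
At (1162, 1031): z_contact = −923.5 + 302.5 + 406.00 = -215.0 m.
Depth below ground = -85 − (-215.0) = 130 m.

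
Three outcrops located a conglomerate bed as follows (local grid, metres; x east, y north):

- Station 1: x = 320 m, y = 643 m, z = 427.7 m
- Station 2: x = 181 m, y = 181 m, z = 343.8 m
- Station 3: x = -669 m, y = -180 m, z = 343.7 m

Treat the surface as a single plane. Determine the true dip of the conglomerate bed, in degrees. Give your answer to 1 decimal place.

Two edge vectors: Station 1→Station 2 = (-139, -462, -83.9), Station 1→Station 3 = (-989, -823, -84).
Normal n = (Station 1→Station 2) × (Station 1→Station 3) = (-30241.7, 71301.1, -342521).
So ∂z/∂x = −n_x/n_z = −0.08829 and ∂z/∂y = −n_y/n_z = 0.20817.
Gradient magnitude |∇z| = √(a² + b²) = √(0.00780 + 0.04333) = 0.22612.
True dip = arctan(0.22612) = 12.7°, dipping toward SSE (azimuth ≈ 157°).

12.7°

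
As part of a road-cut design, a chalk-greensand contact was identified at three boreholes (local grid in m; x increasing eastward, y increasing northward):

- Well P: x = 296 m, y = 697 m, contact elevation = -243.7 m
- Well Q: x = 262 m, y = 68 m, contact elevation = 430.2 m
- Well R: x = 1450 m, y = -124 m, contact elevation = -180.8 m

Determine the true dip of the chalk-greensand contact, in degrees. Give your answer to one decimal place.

51.1°

Let the plane be z = a·x + b·y + c.
Well Q−Well P: −34a − 629b = 673.9;  Well R−Well P: 1154a − 821b = 62.9.
Solving gives a = −0.68151, b = −1.03454.
Gradient magnitude |∇z| = √(a² + b²) = √(0.46445 + 1.07028) = 1.23885.
True dip = arctan(1.23885) = 51.1°, dipping toward NNE (azimuth ≈ 033°).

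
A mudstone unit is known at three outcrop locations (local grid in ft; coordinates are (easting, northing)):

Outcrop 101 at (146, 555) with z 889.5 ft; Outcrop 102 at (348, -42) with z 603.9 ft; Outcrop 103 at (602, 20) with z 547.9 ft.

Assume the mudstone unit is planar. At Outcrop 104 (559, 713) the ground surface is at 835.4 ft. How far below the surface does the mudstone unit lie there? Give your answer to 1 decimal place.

15.6 ft

Let the plane be z = a·E + b·N + c.
Outcrop 102−Outcrop 101: 202a − 597b = −285.6;  Outcrop 103−Outcrop 101: 456a − 535b = −341.6.
Solving gives a = −0.31152, b = 0.37299.
Then c = 889.5 − a·146 − b·555 = 727.97.
At (559, 713): z_contact = −174.14 + 265.94 + 727.97 = 819.78 ft.
Depth below ground = 835.4 − 819.78 = 15.6 ft.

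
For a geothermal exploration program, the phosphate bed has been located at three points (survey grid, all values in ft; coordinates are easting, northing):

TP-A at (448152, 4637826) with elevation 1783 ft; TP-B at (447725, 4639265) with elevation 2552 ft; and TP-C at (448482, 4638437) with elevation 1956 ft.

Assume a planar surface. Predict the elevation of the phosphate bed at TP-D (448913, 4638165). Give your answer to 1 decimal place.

Let the plane be z = a·easting + b·northing + c.
TP-B−TP-A: −427a + 1439b = 769;  TP-C−TP-A: 330a + 611b = 173.
Solving gives a = −0.300247225, b = 0.445305375.
Then c = 1783 − a·448152 − b·4637826 = −1928909.45.
At (448913, 4638165): z = −134784.9 + 2065399.8 − 1928909.45 = 1705.5 ft.

1705.5 ft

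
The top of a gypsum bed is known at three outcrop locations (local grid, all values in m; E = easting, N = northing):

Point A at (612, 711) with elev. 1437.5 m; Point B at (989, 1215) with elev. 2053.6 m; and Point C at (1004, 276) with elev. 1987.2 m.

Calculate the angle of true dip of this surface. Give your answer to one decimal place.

Two edge vectors: Point A→Point B = (377, 504, 616.1), Point A→Point C = (392, -435, 549.7).
Normal n = (Point A→Point B) × (Point A→Point C) = (545052.3, 34274.3, -361563).
So ∂z/∂E = −n_x/n_z = 1.50749 and ∂z/∂N = −n_y/n_z = 0.09479.
Gradient magnitude |∇z| = √(a² + b²) = √(2.27252 + 0.00899) = 1.51047.
True dip = arctan(1.51047) = 56.5°, dipping toward W (azimuth ≈ 266°).

56.5°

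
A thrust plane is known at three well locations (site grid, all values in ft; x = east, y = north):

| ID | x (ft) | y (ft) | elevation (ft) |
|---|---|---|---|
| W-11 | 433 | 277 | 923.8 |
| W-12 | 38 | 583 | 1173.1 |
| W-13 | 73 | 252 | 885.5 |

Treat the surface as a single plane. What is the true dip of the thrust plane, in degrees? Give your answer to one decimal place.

Two edge vectors: W-11→W-12 = (-395, 306, 249.3), W-11→W-13 = (-360, -25, -38.3).
Normal n = (W-11→W-12) × (W-11→W-13) = (-5487.3, -104876.5, 120035).
So ∂z/∂x = −n_x/n_z = 0.04571 and ∂z/∂y = −n_y/n_z = 0.87372.
Gradient magnitude |∇z| = √(a² + b²) = √(0.00209 + 0.76338) = 0.87491.
True dip = arctan(0.87491) = 41.2°, dipping toward S (azimuth ≈ 183°).

41.2°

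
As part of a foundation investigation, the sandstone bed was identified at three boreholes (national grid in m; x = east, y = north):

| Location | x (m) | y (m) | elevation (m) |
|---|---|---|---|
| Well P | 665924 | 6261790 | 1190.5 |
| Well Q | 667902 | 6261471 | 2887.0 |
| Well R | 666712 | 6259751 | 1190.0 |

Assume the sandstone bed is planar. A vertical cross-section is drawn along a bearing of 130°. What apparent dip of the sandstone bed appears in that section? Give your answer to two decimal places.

25.33°

Two edge vectors: Well P→Well Q = (1978, -319, 1696.5), Well P→Well R = (788, -2039, -0.5).
Normal n = (Well P→Well Q) × (Well P→Well R) = (3459323, 1337831, -3781770).
So ∂z/∂x = −n_x/n_z = 0.91474 and ∂z/∂y = −n_y/n_z = 0.35376.
Unit vector along 130° is (sin 130°, cos 130°) = (0.7660, -0.6428).
Slope in that direction = a·(0.7660) + b·(-0.6428) = 0.47334.
Apparent dip = arctan|0.47334| = 25.33° (true dip is 44.4°, so apparent ≤ true as expected).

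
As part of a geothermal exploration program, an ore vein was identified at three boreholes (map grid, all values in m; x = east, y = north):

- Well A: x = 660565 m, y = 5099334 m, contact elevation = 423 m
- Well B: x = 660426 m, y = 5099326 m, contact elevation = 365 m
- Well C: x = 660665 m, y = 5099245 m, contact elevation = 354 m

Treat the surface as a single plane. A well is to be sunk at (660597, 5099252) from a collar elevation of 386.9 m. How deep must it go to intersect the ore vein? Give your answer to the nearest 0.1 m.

48.5 m

Let the plane be z = a·x + b·y + c.
Well B−Well A: −139a − 8b = −58;  Well C−Well A: 100a − 89b = −69.
Solving gives a = 0.350011389, b = 1.168552122.
Then c = 423 − a·660565 − b·5099334 = −6189619.84.
At (660597, 5099252): z_contact = 231216.47 + 5958741.75 − 6189619.84 = 338.38 m.
Depth below ground = 386.9 − 338.38 = 48.5 m.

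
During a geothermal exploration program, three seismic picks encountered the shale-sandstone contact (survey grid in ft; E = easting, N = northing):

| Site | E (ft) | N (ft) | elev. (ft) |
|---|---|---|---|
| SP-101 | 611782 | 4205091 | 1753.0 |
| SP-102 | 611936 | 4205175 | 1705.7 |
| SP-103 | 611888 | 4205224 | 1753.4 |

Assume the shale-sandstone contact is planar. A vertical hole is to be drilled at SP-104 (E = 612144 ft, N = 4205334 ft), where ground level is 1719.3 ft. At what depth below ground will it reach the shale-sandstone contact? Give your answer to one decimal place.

57.5 ft

Let the plane be z = a·E + b·N + c.
SP-102−SP-101: 154a + 84b = −47.3;  SP-103−SP-101: 106a + 133b = 0.4.
Solving gives a = −0.546251511, b = 0.438365866.
Then c = 1753 − a·611782 − b·4205091 = −1507428.52.
At (612144, 4205334): z_contact = −334384.59 + 1843474.88 − 1507428.52 = 1661.78 ft.
Depth below ground = 1719.3 − 1661.78 = 57.5 ft.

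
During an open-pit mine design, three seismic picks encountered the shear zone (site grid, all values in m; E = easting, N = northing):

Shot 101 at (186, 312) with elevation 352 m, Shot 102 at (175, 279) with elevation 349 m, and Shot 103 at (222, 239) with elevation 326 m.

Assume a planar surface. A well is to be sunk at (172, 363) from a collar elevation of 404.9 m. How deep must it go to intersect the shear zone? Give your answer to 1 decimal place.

38.3 m

Let the plane be z = a·E + b·N + c.
Shot 102−Shot 101: −11a − 33b = −3;  Shot 103−Shot 101: 36a − 73b = −26.
Solving gives a = −0.32094, b = 0.19789.
Then c = 352 − a·186 − b·312 = 349.95.
At (172, 363): z_contact = −55.20 + 71.83 + 349.95 = 366.59 m.
Depth below ground = 404.9 − 366.59 = 38.3 m.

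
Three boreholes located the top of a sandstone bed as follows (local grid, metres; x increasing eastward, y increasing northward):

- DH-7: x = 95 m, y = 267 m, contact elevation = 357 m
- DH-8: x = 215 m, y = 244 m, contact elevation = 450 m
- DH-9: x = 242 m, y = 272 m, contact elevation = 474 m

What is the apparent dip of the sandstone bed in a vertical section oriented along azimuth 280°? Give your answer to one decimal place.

37.4°

Two edge vectors: DH-7→DH-8 = (120, -23, 93), DH-7→DH-9 = (147, 5, 117).
Normal n = (DH-7→DH-8) × (DH-7→DH-9) = (-3156, -369, 3981).
So ∂z/∂x = −n_x/n_z = 0.79277 and ∂z/∂y = −n_y/n_z = 0.09269.
Unit vector along 280° is (sin 280°, cos 280°) = (-0.9848, 0.1736).
Slope in that direction = a·(-0.9848) + b·(0.1736) = −0.76463.
Apparent dip = arctan|0.76463| = 37.4° (true dip is 38.6°, so apparent ≤ true as expected).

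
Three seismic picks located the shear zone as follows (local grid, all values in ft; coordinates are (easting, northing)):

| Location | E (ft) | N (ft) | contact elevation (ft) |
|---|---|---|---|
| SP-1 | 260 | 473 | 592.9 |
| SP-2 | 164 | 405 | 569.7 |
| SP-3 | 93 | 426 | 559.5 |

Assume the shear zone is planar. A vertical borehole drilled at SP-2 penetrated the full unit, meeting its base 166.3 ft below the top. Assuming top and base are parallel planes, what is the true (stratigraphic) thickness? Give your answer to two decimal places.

163.13 ft

Two edge vectors: SP-1→SP-2 = (-96, -68, -23.2), SP-1→SP-3 = (-167, -47, -33.4).
Normal n = (SP-1→SP-2) × (SP-1→SP-3) = (1180.8, 668, -6844).
So ∂z/∂E = −n_x/n_z = 0.17253 and ∂z/∂N = −n_y/n_z = 0.09760.
|∇z| = √(a²+b²) = 0.19823, so dip δ = arctan(0.19823) = 11.21°.
True thickness = vertical thickness × cos δ = 166.3 × cos 11.21° = 163.13 ft.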